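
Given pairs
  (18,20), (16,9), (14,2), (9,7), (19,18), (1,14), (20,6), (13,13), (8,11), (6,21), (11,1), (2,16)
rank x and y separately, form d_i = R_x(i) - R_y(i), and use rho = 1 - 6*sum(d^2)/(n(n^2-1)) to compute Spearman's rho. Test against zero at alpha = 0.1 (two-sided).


Step 1: Rank x and y separately (midranks; no ties here).
rank(x): 18->10, 16->9, 14->8, 9->5, 19->11, 1->1, 20->12, 13->7, 8->4, 6->3, 11->6, 2->2
rank(y): 20->11, 9->5, 2->2, 7->4, 18->10, 14->8, 6->3, 13->7, 11->6, 21->12, 1->1, 16->9
Step 2: d_i = R_x(i) - R_y(i); compute d_i^2.
  (10-11)^2=1, (9-5)^2=16, (8-2)^2=36, (5-4)^2=1, (11-10)^2=1, (1-8)^2=49, (12-3)^2=81, (7-7)^2=0, (4-6)^2=4, (3-12)^2=81, (6-1)^2=25, (2-9)^2=49
sum(d^2) = 344.
Step 3: rho = 1 - 6*344 / (12*(12^2 - 1)) = 1 - 2064/1716 = -0.202797.
Step 4: Under H0, t = rho * sqrt((n-2)/(1-rho^2)) = -0.6549 ~ t(10).
Step 5: Two-sided p-value from the t-distribution with 10 df = 0.527302.
Step 6: alpha = 0.1. fail to reject H0.

rho = -0.2028, p = 0.527302, fail to reject H0 at alpha = 0.1.


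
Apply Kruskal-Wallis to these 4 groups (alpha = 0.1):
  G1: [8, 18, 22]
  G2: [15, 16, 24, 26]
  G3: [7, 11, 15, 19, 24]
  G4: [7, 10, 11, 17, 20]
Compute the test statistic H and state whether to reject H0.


Step 1: Combine all N = 17 observations and assign midranks.
sorted (value, group, rank): (7,G3,1.5), (7,G4,1.5), (8,G1,3), (10,G4,4), (11,G3,5.5), (11,G4,5.5), (15,G2,7.5), (15,G3,7.5), (16,G2,9), (17,G4,10), (18,G1,11), (19,G3,12), (20,G4,13), (22,G1,14), (24,G2,15.5), (24,G3,15.5), (26,G2,17)
Step 2: Sum ranks within each group.
R_1 = 28 (n_1 = 3)
R_2 = 49 (n_2 = 4)
R_3 = 42 (n_3 = 5)
R_4 = 34 (n_4 = 5)
Step 3: H = 12/(N(N+1)) * sum(R_i^2/n_i) - 3(N+1)
     = 12/(17*18) * (28^2/3 + 49^2/4 + 42^2/5 + 34^2/5) - 3*18
     = 0.039216 * 1445.58 - 54
     = 2.689542.
Step 4: Ties present; correction factor C = 1 - 24/(17^3 - 17) = 0.995098. Corrected H = 2.689542 / 0.995098 = 2.702791.
Step 5: Under H0, H ~ chi^2(3); p-value = 0.439753.
Step 6: alpha = 0.1. fail to reject H0.

H = 2.7028, df = 3, p = 0.439753, fail to reject H0.


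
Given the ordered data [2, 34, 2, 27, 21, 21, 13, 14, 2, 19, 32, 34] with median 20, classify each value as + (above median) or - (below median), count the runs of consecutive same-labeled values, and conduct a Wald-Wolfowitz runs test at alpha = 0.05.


Step 1: Compute median = 20; label A = above, B = below.
Labels in order: BABAAABBBBAA  (n_A = 6, n_B = 6)
Step 2: Count runs R = 6.
Step 3: Under H0 (random ordering), E[R] = 2*n_A*n_B/(n_A+n_B) + 1 = 2*6*6/12 + 1 = 7.0000.
        Var[R] = 2*n_A*n_B*(2*n_A*n_B - n_A - n_B) / ((n_A+n_B)^2 * (n_A+n_B-1)) = 4320/1584 = 2.7273.
        SD[R] = 1.6514.
Step 4: Continuity-corrected z = (R + 0.5 - E[R]) / SD[R] = (6 + 0.5 - 7.0000) / 1.6514 = -0.3028.
Step 5: Two-sided p-value via normal approximation = 2*(1 - Phi(|z|)) = 0.762069.
Step 6: alpha = 0.05. fail to reject H0.

R = 6, z = -0.3028, p = 0.762069, fail to reject H0.


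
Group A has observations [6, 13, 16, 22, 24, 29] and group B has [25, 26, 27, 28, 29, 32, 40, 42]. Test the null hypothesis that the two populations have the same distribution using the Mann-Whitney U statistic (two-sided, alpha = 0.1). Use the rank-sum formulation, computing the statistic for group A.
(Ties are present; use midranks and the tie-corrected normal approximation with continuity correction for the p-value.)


Step 1: Combine and sort all 14 observations; assign midranks.
sorted (value, group): (6,X), (13,X), (16,X), (22,X), (24,X), (25,Y), (26,Y), (27,Y), (28,Y), (29,X), (29,Y), (32,Y), (40,Y), (42,Y)
ranks: 6->1, 13->2, 16->3, 22->4, 24->5, 25->6, 26->7, 27->8, 28->9, 29->10.5, 29->10.5, 32->12, 40->13, 42->14
Step 2: Rank sum for X: R1 = 1 + 2 + 3 + 4 + 5 + 10.5 = 25.5.
Step 3: U_X = R1 - n1(n1+1)/2 = 25.5 - 6*7/2 = 25.5 - 21 = 4.5.
       U_Y = n1*n2 - U_X = 48 - 4.5 = 43.5.
Step 4: Ties are present, so use the tie-corrected normal approximation (with continuity correction) for the p-value.
Step 5: p-value = 0.014065; compare to alpha = 0.1. reject H0.

U_X = 4.5, p = 0.014065, reject H0 at alpha = 0.1.


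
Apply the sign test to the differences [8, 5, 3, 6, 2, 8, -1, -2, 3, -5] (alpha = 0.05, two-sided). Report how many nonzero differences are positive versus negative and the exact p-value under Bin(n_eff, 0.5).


Step 1: Discard zero differences. Original n = 10; n_eff = number of nonzero differences = 10.
Nonzero differences (with sign): +8, +5, +3, +6, +2, +8, -1, -2, +3, -5
Step 2: Count signs: positive = 7, negative = 3.
Step 3: Under H0: P(positive) = 0.5, so the number of positives S ~ Bin(10, 0.5).
Step 4: Two-sided exact p-value = sum of Bin(10,0.5) probabilities at or below the observed probability = 0.343750.
Step 5: alpha = 0.05. fail to reject H0.

n_eff = 10, pos = 7, neg = 3, p = 0.343750, fail to reject H0.


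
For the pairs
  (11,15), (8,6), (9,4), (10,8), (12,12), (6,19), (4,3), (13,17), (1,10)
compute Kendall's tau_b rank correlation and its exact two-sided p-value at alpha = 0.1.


Step 1: Enumerate the 36 unordered pairs (i,j) with i<j and classify each by sign(x_j-x_i) * sign(y_j-y_i).
  (1,2):dx=-3,dy=-9->C; (1,3):dx=-2,dy=-11->C; (1,4):dx=-1,dy=-7->C; (1,5):dx=+1,dy=-3->D
  (1,6):dx=-5,dy=+4->D; (1,7):dx=-7,dy=-12->C; (1,8):dx=+2,dy=+2->C; (1,9):dx=-10,dy=-5->C
  (2,3):dx=+1,dy=-2->D; (2,4):dx=+2,dy=+2->C; (2,5):dx=+4,dy=+6->C; (2,6):dx=-2,dy=+13->D
  (2,7):dx=-4,dy=-3->C; (2,8):dx=+5,dy=+11->C; (2,9):dx=-7,dy=+4->D; (3,4):dx=+1,dy=+4->C
  (3,5):dx=+3,dy=+8->C; (3,6):dx=-3,dy=+15->D; (3,7):dx=-5,dy=-1->C; (3,8):dx=+4,dy=+13->C
  (3,9):dx=-8,dy=+6->D; (4,5):dx=+2,dy=+4->C; (4,6):dx=-4,dy=+11->D; (4,7):dx=-6,dy=-5->C
  (4,8):dx=+3,dy=+9->C; (4,9):dx=-9,dy=+2->D; (5,6):dx=-6,dy=+7->D; (5,7):dx=-8,dy=-9->C
  (5,8):dx=+1,dy=+5->C; (5,9):dx=-11,dy=-2->C; (6,7):dx=-2,dy=-16->C; (6,8):dx=+7,dy=-2->D
  (6,9):dx=-5,dy=-9->C; (7,8):dx=+9,dy=+14->C; (7,9):dx=-3,dy=+7->D; (8,9):dx=-12,dy=-7->C
Step 2: C = 24, D = 12, total pairs = 36.
Step 3: tau = (C - D)/(n(n-1)/2) = (24 - 12)/36 = 0.333333.
Step 4: Exact two-sided p-value (enumerate n! = 362880 permutations of y under H0): p = 0.259518.
Step 5: alpha = 0.1. fail to reject H0.

tau_b = 0.3333 (C=24, D=12), p = 0.259518, fail to reject H0.


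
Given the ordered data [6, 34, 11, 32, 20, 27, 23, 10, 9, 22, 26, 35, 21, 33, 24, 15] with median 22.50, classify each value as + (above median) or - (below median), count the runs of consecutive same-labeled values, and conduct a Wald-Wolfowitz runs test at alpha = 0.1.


Step 1: Compute median = 22.50; label A = above, B = below.
Labels in order: BABABAABBBAABAAB  (n_A = 8, n_B = 8)
Step 2: Count runs R = 11.
Step 3: Under H0 (random ordering), E[R] = 2*n_A*n_B/(n_A+n_B) + 1 = 2*8*8/16 + 1 = 9.0000.
        Var[R] = 2*n_A*n_B*(2*n_A*n_B - n_A - n_B) / ((n_A+n_B)^2 * (n_A+n_B-1)) = 14336/3840 = 3.7333.
        SD[R] = 1.9322.
Step 4: Continuity-corrected z = (R - 0.5 - E[R]) / SD[R] = (11 - 0.5 - 9.0000) / 1.9322 = 0.7763.
Step 5: Two-sided p-value via normal approximation = 2*(1 - Phi(|z|)) = 0.437558.
Step 6: alpha = 0.1. fail to reject H0.

R = 11, z = 0.7763, p = 0.437558, fail to reject H0.


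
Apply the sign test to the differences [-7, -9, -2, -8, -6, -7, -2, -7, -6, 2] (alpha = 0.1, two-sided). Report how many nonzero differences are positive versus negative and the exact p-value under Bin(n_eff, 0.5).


Step 1: Discard zero differences. Original n = 10; n_eff = number of nonzero differences = 10.
Nonzero differences (with sign): -7, -9, -2, -8, -6, -7, -2, -7, -6, +2
Step 2: Count signs: positive = 1, negative = 9.
Step 3: Under H0: P(positive) = 0.5, so the number of positives S ~ Bin(10, 0.5).
Step 4: Two-sided exact p-value = sum of Bin(10,0.5) probabilities at or below the observed probability = 0.021484.
Step 5: alpha = 0.1. reject H0.

n_eff = 10, pos = 1, neg = 9, p = 0.021484, reject H0.


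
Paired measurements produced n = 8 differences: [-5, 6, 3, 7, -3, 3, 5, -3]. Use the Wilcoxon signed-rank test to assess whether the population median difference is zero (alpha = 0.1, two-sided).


Step 1: Drop any zero differences (none here) and take |d_i|.
|d| = [5, 6, 3, 7, 3, 3, 5, 3]
Step 2: Midrank |d_i| (ties get averaged ranks).
ranks: |5|->5.5, |6|->7, |3|->2.5, |7|->8, |3|->2.5, |3|->2.5, |5|->5.5, |3|->2.5
Step 3: Attach original signs; sum ranks with positive sign and with negative sign.
W+ = 7 + 2.5 + 8 + 2.5 + 5.5 = 25.5
W- = 5.5 + 2.5 + 2.5 = 10.5
(Check: W+ + W- = 36 should equal n(n+1)/2 = 36.)
Step 4: Test statistic W = min(W+, W-) = 10.5.
Step 5: Ties in |d|, so use the tie-corrected normal approximation.
        E[W] = n(n+1)/4 = 8*9/4 = 18.
        Tie groups: |d|=3 (t=4), |d|=5 (t=2); sum(t^3 - t) = 66.
        Var[W] = n(n+1)(2n+1)/24 - sum(t^3-t)/48 = 1224/24 - 66/48 = 49.625.
        z = (W - E[W]) / sqrt(Var[W]) = (10.5 - 18) / 7.0445 = -1.0647.
        Two-sided p = 2*Phi(z) = 0.287030.
Step 6: alpha = 0.1. fail to reject H0.

W+ = 25.5, W- = 10.5, W = min = 10.5, p = 0.287030, fail to reject H0.


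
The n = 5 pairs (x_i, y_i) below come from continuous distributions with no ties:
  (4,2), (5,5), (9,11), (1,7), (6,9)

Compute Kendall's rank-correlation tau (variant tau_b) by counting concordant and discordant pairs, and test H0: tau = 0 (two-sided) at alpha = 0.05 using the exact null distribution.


Step 1: Enumerate the 10 unordered pairs (i,j) with i<j and classify each by sign(x_j-x_i) * sign(y_j-y_i).
  (1,2):dx=+1,dy=+3->C; (1,3):dx=+5,dy=+9->C; (1,4):dx=-3,dy=+5->D; (1,5):dx=+2,dy=+7->C
  (2,3):dx=+4,dy=+6->C; (2,4):dx=-4,dy=+2->D; (2,5):dx=+1,dy=+4->C; (3,4):dx=-8,dy=-4->C
  (3,5):dx=-3,dy=-2->C; (4,5):dx=+5,dy=+2->C
Step 2: C = 8, D = 2, total pairs = 10.
Step 3: tau = (C - D)/(n(n-1)/2) = (8 - 2)/10 = 0.600000.
Step 4: Exact two-sided p-value (enumerate n! = 120 permutations of y under H0): p = 0.233333.
Step 5: alpha = 0.05. fail to reject H0.

tau_b = 0.6000 (C=8, D=2), p = 0.233333, fail to reject H0.


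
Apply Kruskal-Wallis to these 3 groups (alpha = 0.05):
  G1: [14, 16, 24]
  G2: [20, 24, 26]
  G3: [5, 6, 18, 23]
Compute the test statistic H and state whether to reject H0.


Step 1: Combine all N = 10 observations and assign midranks.
sorted (value, group, rank): (5,G3,1), (6,G3,2), (14,G1,3), (16,G1,4), (18,G3,5), (20,G2,6), (23,G3,7), (24,G1,8.5), (24,G2,8.5), (26,G2,10)
Step 2: Sum ranks within each group.
R_1 = 15.5 (n_1 = 3)
R_2 = 24.5 (n_2 = 3)
R_3 = 15 (n_3 = 4)
Step 3: H = 12/(N(N+1)) * sum(R_i^2/n_i) - 3(N+1)
     = 12/(10*11) * (15.5^2/3 + 24.5^2/3 + 15^2/4) - 3*11
     = 0.109091 * 336.417 - 33
     = 3.700000.
Step 4: Ties present; correction factor C = 1 - 6/(10^3 - 10) = 0.993939. Corrected H = 3.700000 / 0.993939 = 3.722561.
Step 5: Under H0, H ~ chi^2(2); p-value = 0.155473.
Step 6: alpha = 0.05. fail to reject H0.

H = 3.7226, df = 2, p = 0.155473, fail to reject H0.


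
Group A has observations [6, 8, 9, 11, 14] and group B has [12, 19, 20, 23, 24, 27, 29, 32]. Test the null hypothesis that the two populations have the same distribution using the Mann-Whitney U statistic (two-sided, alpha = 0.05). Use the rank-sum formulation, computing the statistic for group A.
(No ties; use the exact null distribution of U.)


Step 1: Combine and sort all 13 observations; assign midranks.
sorted (value, group): (6,X), (8,X), (9,X), (11,X), (12,Y), (14,X), (19,Y), (20,Y), (23,Y), (24,Y), (27,Y), (29,Y), (32,Y)
ranks: 6->1, 8->2, 9->3, 11->4, 12->5, 14->6, 19->7, 20->8, 23->9, 24->10, 27->11, 29->12, 32->13
Step 2: Rank sum for X: R1 = 1 + 2 + 3 + 4 + 6 = 16.
Step 3: U_X = R1 - n1(n1+1)/2 = 16 - 5*6/2 = 16 - 15 = 1.
       U_Y = n1*n2 - U_X = 40 - 1 = 39.
Step 4: No ties, so the exact null distribution of U (based on enumerating the C(13,5) = 1287 equally likely rank assignments) gives the two-sided p-value.
Step 5: p-value = 0.003108; compare to alpha = 0.05. reject H0.

U_X = 1, p = 0.003108, reject H0 at alpha = 0.05.


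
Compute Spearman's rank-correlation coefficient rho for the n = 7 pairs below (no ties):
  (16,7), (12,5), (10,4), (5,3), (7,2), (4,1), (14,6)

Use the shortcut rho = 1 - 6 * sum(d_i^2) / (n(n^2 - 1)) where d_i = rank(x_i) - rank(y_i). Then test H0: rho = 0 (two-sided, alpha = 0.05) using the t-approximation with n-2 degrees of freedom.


Step 1: Rank x and y separately (midranks; no ties here).
rank(x): 16->7, 12->5, 10->4, 5->2, 7->3, 4->1, 14->6
rank(y): 7->7, 5->5, 4->4, 3->3, 2->2, 1->1, 6->6
Step 2: d_i = R_x(i) - R_y(i); compute d_i^2.
  (7-7)^2=0, (5-5)^2=0, (4-4)^2=0, (2-3)^2=1, (3-2)^2=1, (1-1)^2=0, (6-6)^2=0
sum(d^2) = 2.
Step 3: rho = 1 - 6*2 / (7*(7^2 - 1)) = 1 - 12/336 = 0.964286.
Step 4: Under H0, t = rho * sqrt((n-2)/(1-rho^2)) = 8.1408 ~ t(5).
Step 5: Two-sided p-value from the t-distribution with 5 df = 0.000454.
Step 6: alpha = 0.05. reject H0.

rho = 0.9643, p = 0.000454, reject H0 at alpha = 0.05.


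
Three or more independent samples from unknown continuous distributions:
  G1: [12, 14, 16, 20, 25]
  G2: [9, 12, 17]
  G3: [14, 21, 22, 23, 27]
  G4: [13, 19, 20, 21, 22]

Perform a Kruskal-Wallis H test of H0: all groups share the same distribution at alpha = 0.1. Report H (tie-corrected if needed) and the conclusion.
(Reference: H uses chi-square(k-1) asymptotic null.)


Step 1: Combine all N = 18 observations and assign midranks.
sorted (value, group, rank): (9,G2,1), (12,G1,2.5), (12,G2,2.5), (13,G4,4), (14,G1,5.5), (14,G3,5.5), (16,G1,7), (17,G2,8), (19,G4,9), (20,G1,10.5), (20,G4,10.5), (21,G3,12.5), (21,G4,12.5), (22,G3,14.5), (22,G4,14.5), (23,G3,16), (25,G1,17), (27,G3,18)
Step 2: Sum ranks within each group.
R_1 = 42.5 (n_1 = 5)
R_2 = 11.5 (n_2 = 3)
R_3 = 66.5 (n_3 = 5)
R_4 = 50.5 (n_4 = 5)
Step 3: H = 12/(N(N+1)) * sum(R_i^2/n_i) - 3(N+1)
     = 12/(18*19) * (42.5^2/5 + 11.5^2/3 + 66.5^2/5 + 50.5^2/5) - 3*19
     = 0.035088 * 1799.83 - 57
     = 6.152047.
Step 4: Ties present; correction factor C = 1 - 30/(18^3 - 18) = 0.994840. Corrected H = 6.152047 / 0.994840 = 6.183956.
Step 5: Under H0, H ~ chi^2(3); p-value = 0.102995.
Step 6: alpha = 0.1. fail to reject H0.

H = 6.1840, df = 3, p = 0.102995, fail to reject H0.


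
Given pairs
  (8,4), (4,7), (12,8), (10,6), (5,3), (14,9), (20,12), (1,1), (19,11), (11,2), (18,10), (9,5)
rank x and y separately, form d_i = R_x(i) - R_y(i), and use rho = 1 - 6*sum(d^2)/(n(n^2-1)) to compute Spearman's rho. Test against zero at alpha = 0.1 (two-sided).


Step 1: Rank x and y separately (midranks; no ties here).
rank(x): 8->4, 4->2, 12->8, 10->6, 5->3, 14->9, 20->12, 1->1, 19->11, 11->7, 18->10, 9->5
rank(y): 4->4, 7->7, 8->8, 6->6, 3->3, 9->9, 12->12, 1->1, 11->11, 2->2, 10->10, 5->5
Step 2: d_i = R_x(i) - R_y(i); compute d_i^2.
  (4-4)^2=0, (2-7)^2=25, (8-8)^2=0, (6-6)^2=0, (3-3)^2=0, (9-9)^2=0, (12-12)^2=0, (1-1)^2=0, (11-11)^2=0, (7-2)^2=25, (10-10)^2=0, (5-5)^2=0
sum(d^2) = 50.
Step 3: rho = 1 - 6*50 / (12*(12^2 - 1)) = 1 - 300/1716 = 0.825175.
Step 4: Under H0, t = rho * sqrt((n-2)/(1-rho^2)) = 4.6195 ~ t(10).
Step 5: Two-sided p-value from the t-distribution with 10 df = 0.000951.
Step 6: alpha = 0.1. reject H0.

rho = 0.8252, p = 0.000951, reject H0 at alpha = 0.1.


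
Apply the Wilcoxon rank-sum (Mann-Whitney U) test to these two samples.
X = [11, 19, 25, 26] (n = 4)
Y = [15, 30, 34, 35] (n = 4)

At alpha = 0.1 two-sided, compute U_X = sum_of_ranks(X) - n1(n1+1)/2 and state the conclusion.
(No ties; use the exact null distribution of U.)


Step 1: Combine and sort all 8 observations; assign midranks.
sorted (value, group): (11,X), (15,Y), (19,X), (25,X), (26,X), (30,Y), (34,Y), (35,Y)
ranks: 11->1, 15->2, 19->3, 25->4, 26->5, 30->6, 34->7, 35->8
Step 2: Rank sum for X: R1 = 1 + 3 + 4 + 5 = 13.
Step 3: U_X = R1 - n1(n1+1)/2 = 13 - 4*5/2 = 13 - 10 = 3.
       U_Y = n1*n2 - U_X = 16 - 3 = 13.
Step 4: No ties, so the exact null distribution of U (based on enumerating the C(8,4) = 70 equally likely rank assignments) gives the two-sided p-value.
Step 5: p-value = 0.200000; compare to alpha = 0.1. fail to reject H0.

U_X = 3, p = 0.200000, fail to reject H0 at alpha = 0.1.


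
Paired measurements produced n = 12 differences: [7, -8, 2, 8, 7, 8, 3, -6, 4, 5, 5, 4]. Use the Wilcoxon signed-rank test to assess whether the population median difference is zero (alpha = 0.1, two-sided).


Step 1: Drop any zero differences (none here) and take |d_i|.
|d| = [7, 8, 2, 8, 7, 8, 3, 6, 4, 5, 5, 4]
Step 2: Midrank |d_i| (ties get averaged ranks).
ranks: |7|->8.5, |8|->11, |2|->1, |8|->11, |7|->8.5, |8|->11, |3|->2, |6|->7, |4|->3.5, |5|->5.5, |5|->5.5, |4|->3.5
Step 3: Attach original signs; sum ranks with positive sign and with negative sign.
W+ = 8.5 + 1 + 11 + 8.5 + 11 + 2 + 3.5 + 5.5 + 5.5 + 3.5 = 60
W- = 11 + 7 = 18
(Check: W+ + W- = 78 should equal n(n+1)/2 = 78.)
Step 4: Test statistic W = min(W+, W-) = 18.
Step 5: Ties in |d|, so use the tie-corrected normal approximation.
        E[W] = n(n+1)/4 = 12*13/4 = 39.
        Tie groups: |d|=4 (t=2), |d|=5 (t=2), |d|=7 (t=2), |d|=8 (t=3); sum(t^3 - t) = 42.
        Var[W] = n(n+1)(2n+1)/24 - sum(t^3-t)/48 = 3900/24 - 42/48 = 161.625.
        z = (W - E[W]) / sqrt(Var[W]) = (18 - 39) / 12.7132 = -1.6518.
        Two-sided p = 2*Phi(z) = 0.098569.
Step 6: alpha = 0.1. reject H0.

W+ = 60, W- = 18, W = min = 18, p = 0.098569, reject H0.


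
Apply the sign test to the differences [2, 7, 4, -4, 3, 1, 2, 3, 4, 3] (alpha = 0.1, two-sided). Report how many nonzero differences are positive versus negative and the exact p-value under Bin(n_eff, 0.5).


Step 1: Discard zero differences. Original n = 10; n_eff = number of nonzero differences = 10.
Nonzero differences (with sign): +2, +7, +4, -4, +3, +1, +2, +3, +4, +3
Step 2: Count signs: positive = 9, negative = 1.
Step 3: Under H0: P(positive) = 0.5, so the number of positives S ~ Bin(10, 0.5).
Step 4: Two-sided exact p-value = sum of Bin(10,0.5) probabilities at or below the observed probability = 0.021484.
Step 5: alpha = 0.1. reject H0.

n_eff = 10, pos = 9, neg = 1, p = 0.021484, reject H0.


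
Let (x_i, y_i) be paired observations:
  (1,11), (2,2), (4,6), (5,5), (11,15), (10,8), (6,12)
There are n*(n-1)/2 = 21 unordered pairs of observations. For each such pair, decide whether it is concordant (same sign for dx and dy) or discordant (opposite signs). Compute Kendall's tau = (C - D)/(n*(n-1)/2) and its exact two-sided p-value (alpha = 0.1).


Step 1: Enumerate the 21 unordered pairs (i,j) with i<j and classify each by sign(x_j-x_i) * sign(y_j-y_i).
  (1,2):dx=+1,dy=-9->D; (1,3):dx=+3,dy=-5->D; (1,4):dx=+4,dy=-6->D; (1,5):dx=+10,dy=+4->C
  (1,6):dx=+9,dy=-3->D; (1,7):dx=+5,dy=+1->C; (2,3):dx=+2,dy=+4->C; (2,4):dx=+3,dy=+3->C
  (2,5):dx=+9,dy=+13->C; (2,6):dx=+8,dy=+6->C; (2,7):dx=+4,dy=+10->C; (3,4):dx=+1,dy=-1->D
  (3,5):dx=+7,dy=+9->C; (3,6):dx=+6,dy=+2->C; (3,7):dx=+2,dy=+6->C; (4,5):dx=+6,dy=+10->C
  (4,6):dx=+5,dy=+3->C; (4,7):dx=+1,dy=+7->C; (5,6):dx=-1,dy=-7->C; (5,7):dx=-5,dy=-3->C
  (6,7):dx=-4,dy=+4->D
Step 2: C = 15, D = 6, total pairs = 21.
Step 3: tau = (C - D)/(n(n-1)/2) = (15 - 6)/21 = 0.428571.
Step 4: Exact two-sided p-value (enumerate n! = 5040 permutations of y under H0): p = 0.238889.
Step 5: alpha = 0.1. fail to reject H0.

tau_b = 0.4286 (C=15, D=6), p = 0.238889, fail to reject H0.


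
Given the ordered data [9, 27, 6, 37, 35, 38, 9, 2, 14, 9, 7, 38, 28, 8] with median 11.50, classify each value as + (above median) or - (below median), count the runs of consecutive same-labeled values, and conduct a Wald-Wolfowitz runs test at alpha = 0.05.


Step 1: Compute median = 11.50; label A = above, B = below.
Labels in order: BABAAABBABBAAB  (n_A = 7, n_B = 7)
Step 2: Count runs R = 9.
Step 3: Under H0 (random ordering), E[R] = 2*n_A*n_B/(n_A+n_B) + 1 = 2*7*7/14 + 1 = 8.0000.
        Var[R] = 2*n_A*n_B*(2*n_A*n_B - n_A - n_B) / ((n_A+n_B)^2 * (n_A+n_B-1)) = 8232/2548 = 3.2308.
        SD[R] = 1.7974.
Step 4: Continuity-corrected z = (R - 0.5 - E[R]) / SD[R] = (9 - 0.5 - 8.0000) / 1.7974 = 0.2782.
Step 5: Two-sided p-value via normal approximation = 2*(1 - Phi(|z|)) = 0.780879.
Step 6: alpha = 0.05. fail to reject H0.

R = 9, z = 0.2782, p = 0.780879, fail to reject H0.


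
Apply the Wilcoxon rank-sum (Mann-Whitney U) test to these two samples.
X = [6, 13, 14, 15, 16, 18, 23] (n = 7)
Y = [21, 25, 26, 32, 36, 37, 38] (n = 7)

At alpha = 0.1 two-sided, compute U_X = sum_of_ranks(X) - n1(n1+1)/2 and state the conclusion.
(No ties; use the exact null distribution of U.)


Step 1: Combine and sort all 14 observations; assign midranks.
sorted (value, group): (6,X), (13,X), (14,X), (15,X), (16,X), (18,X), (21,Y), (23,X), (25,Y), (26,Y), (32,Y), (36,Y), (37,Y), (38,Y)
ranks: 6->1, 13->2, 14->3, 15->4, 16->5, 18->6, 21->7, 23->8, 25->9, 26->10, 32->11, 36->12, 37->13, 38->14
Step 2: Rank sum for X: R1 = 1 + 2 + 3 + 4 + 5 + 6 + 8 = 29.
Step 3: U_X = R1 - n1(n1+1)/2 = 29 - 7*8/2 = 29 - 28 = 1.
       U_Y = n1*n2 - U_X = 49 - 1 = 48.
Step 4: No ties, so the exact null distribution of U (based on enumerating the C(14,7) = 3432 equally likely rank assignments) gives the two-sided p-value.
Step 5: p-value = 0.001166; compare to alpha = 0.1. reject H0.

U_X = 1, p = 0.001166, reject H0 at alpha = 0.1.


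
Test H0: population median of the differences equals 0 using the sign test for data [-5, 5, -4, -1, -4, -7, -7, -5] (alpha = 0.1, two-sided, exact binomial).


Step 1: Discard zero differences. Original n = 8; n_eff = number of nonzero differences = 8.
Nonzero differences (with sign): -5, +5, -4, -1, -4, -7, -7, -5
Step 2: Count signs: positive = 1, negative = 7.
Step 3: Under H0: P(positive) = 0.5, so the number of positives S ~ Bin(8, 0.5).
Step 4: Two-sided exact p-value = sum of Bin(8,0.5) probabilities at or below the observed probability = 0.070312.
Step 5: alpha = 0.1. reject H0.

n_eff = 8, pos = 1, neg = 7, p = 0.070312, reject H0.


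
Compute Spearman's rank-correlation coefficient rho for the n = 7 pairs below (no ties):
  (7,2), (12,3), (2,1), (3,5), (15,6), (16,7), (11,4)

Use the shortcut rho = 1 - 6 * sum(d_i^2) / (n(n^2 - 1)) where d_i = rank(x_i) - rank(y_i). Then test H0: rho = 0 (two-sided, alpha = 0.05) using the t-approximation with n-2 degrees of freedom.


Step 1: Rank x and y separately (midranks; no ties here).
rank(x): 7->3, 12->5, 2->1, 3->2, 15->6, 16->7, 11->4
rank(y): 2->2, 3->3, 1->1, 5->5, 6->6, 7->7, 4->4
Step 2: d_i = R_x(i) - R_y(i); compute d_i^2.
  (3-2)^2=1, (5-3)^2=4, (1-1)^2=0, (2-5)^2=9, (6-6)^2=0, (7-7)^2=0, (4-4)^2=0
sum(d^2) = 14.
Step 3: rho = 1 - 6*14 / (7*(7^2 - 1)) = 1 - 84/336 = 0.750000.
Step 4: Under H0, t = rho * sqrt((n-2)/(1-rho^2)) = 2.5355 ~ t(5).
Step 5: Two-sided p-value from the t-distribution with 5 df = 0.052181.
Step 6: alpha = 0.05. fail to reject H0.

rho = 0.7500, p = 0.052181, fail to reject H0 at alpha = 0.05.


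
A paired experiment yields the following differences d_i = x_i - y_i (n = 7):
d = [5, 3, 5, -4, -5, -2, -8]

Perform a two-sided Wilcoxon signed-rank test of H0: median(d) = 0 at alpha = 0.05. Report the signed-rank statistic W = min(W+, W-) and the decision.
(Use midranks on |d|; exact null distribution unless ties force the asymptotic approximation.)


Step 1: Drop any zero differences (none here) and take |d_i|.
|d| = [5, 3, 5, 4, 5, 2, 8]
Step 2: Midrank |d_i| (ties get averaged ranks).
ranks: |5|->5, |3|->2, |5|->5, |4|->3, |5|->5, |2|->1, |8|->7
Step 3: Attach original signs; sum ranks with positive sign and with negative sign.
W+ = 5 + 2 + 5 = 12
W- = 3 + 5 + 1 + 7 = 16
(Check: W+ + W- = 28 should equal n(n+1)/2 = 28.)
Step 4: Test statistic W = min(W+, W-) = 12.
Step 5: Ties in |d|, so use the tie-corrected normal approximation.
        E[W] = n(n+1)/4 = 7*8/4 = 14.
        Tie groups: |d|=5 (t=3); sum(t^3 - t) = 24.
        Var[W] = n(n+1)(2n+1)/24 - sum(t^3-t)/48 = 840/24 - 24/48 = 34.5.
        z = (W - E[W]) / sqrt(Var[W]) = (12 - 14) / 5.8737 = -0.3405.
        Two-sided p = 2*Phi(z) = 0.733478.
Step 6: alpha = 0.05. fail to reject H0.

W+ = 12, W- = 16, W = min = 12, p = 0.733478, fail to reject H0.


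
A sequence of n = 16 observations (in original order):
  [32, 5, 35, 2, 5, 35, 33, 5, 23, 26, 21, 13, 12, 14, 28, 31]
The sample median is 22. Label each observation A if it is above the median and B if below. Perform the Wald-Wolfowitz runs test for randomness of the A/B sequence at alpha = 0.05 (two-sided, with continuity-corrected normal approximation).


Step 1: Compute median = 22; label A = above, B = below.
Labels in order: ABABBAABAABBBBAA  (n_A = 8, n_B = 8)
Step 2: Count runs R = 9.
Step 3: Under H0 (random ordering), E[R] = 2*n_A*n_B/(n_A+n_B) + 1 = 2*8*8/16 + 1 = 9.0000.
        Var[R] = 2*n_A*n_B*(2*n_A*n_B - n_A - n_B) / ((n_A+n_B)^2 * (n_A+n_B-1)) = 14336/3840 = 3.7333.
        SD[R] = 1.9322.
Step 4: R = E[R], so z = 0 with no continuity correction.
Step 5: Two-sided p-value via normal approximation = 2*(1 - Phi(|z|)) = 1.000000.
Step 6: alpha = 0.05. fail to reject H0.

R = 9, z = 0.0000, p = 1.000000, fail to reject H0.


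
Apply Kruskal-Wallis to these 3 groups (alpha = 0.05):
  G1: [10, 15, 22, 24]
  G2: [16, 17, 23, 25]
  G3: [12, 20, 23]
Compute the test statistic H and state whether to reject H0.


Step 1: Combine all N = 11 observations and assign midranks.
sorted (value, group, rank): (10,G1,1), (12,G3,2), (15,G1,3), (16,G2,4), (17,G2,5), (20,G3,6), (22,G1,7), (23,G2,8.5), (23,G3,8.5), (24,G1,10), (25,G2,11)
Step 2: Sum ranks within each group.
R_1 = 21 (n_1 = 4)
R_2 = 28.5 (n_2 = 4)
R_3 = 16.5 (n_3 = 3)
Step 3: H = 12/(N(N+1)) * sum(R_i^2/n_i) - 3(N+1)
     = 12/(11*12) * (21^2/4 + 28.5^2/4 + 16.5^2/3) - 3*12
     = 0.090909 * 404.062 - 36
     = 0.732955.
Step 4: Ties present; correction factor C = 1 - 6/(11^3 - 11) = 0.995455. Corrected H = 0.732955 / 0.995455 = 0.736301.
Step 5: Under H0, H ~ chi^2(2); p-value = 0.692013.
Step 6: alpha = 0.05. fail to reject H0.

H = 0.7363, df = 2, p = 0.692013, fail to reject H0.


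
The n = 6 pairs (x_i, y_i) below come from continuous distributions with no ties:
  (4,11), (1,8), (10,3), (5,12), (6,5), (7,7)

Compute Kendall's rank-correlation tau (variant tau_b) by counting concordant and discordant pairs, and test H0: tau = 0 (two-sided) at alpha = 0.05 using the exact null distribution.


Step 1: Enumerate the 15 unordered pairs (i,j) with i<j and classify each by sign(x_j-x_i) * sign(y_j-y_i).
  (1,2):dx=-3,dy=-3->C; (1,3):dx=+6,dy=-8->D; (1,4):dx=+1,dy=+1->C; (1,5):dx=+2,dy=-6->D
  (1,6):dx=+3,dy=-4->D; (2,3):dx=+9,dy=-5->D; (2,4):dx=+4,dy=+4->C; (2,5):dx=+5,dy=-3->D
  (2,6):dx=+6,dy=-1->D; (3,4):dx=-5,dy=+9->D; (3,5):dx=-4,dy=+2->D; (3,6):dx=-3,dy=+4->D
  (4,5):dx=+1,dy=-7->D; (4,6):dx=+2,dy=-5->D; (5,6):dx=+1,dy=+2->C
Step 2: C = 4, D = 11, total pairs = 15.
Step 3: tau = (C - D)/(n(n-1)/2) = (4 - 11)/15 = -0.466667.
Step 4: Exact two-sided p-value (enumerate n! = 720 permutations of y under H0): p = 0.272222.
Step 5: alpha = 0.05. fail to reject H0.

tau_b = -0.4667 (C=4, D=11), p = 0.272222, fail to reject H0.


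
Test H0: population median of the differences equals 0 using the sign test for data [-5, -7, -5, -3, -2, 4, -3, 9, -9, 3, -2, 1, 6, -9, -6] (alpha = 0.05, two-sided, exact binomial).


Step 1: Discard zero differences. Original n = 15; n_eff = number of nonzero differences = 15.
Nonzero differences (with sign): -5, -7, -5, -3, -2, +4, -3, +9, -9, +3, -2, +1, +6, -9, -6
Step 2: Count signs: positive = 5, negative = 10.
Step 3: Under H0: P(positive) = 0.5, so the number of positives S ~ Bin(15, 0.5).
Step 4: Two-sided exact p-value = sum of Bin(15,0.5) probabilities at or below the observed probability = 0.301758.
Step 5: alpha = 0.05. fail to reject H0.

n_eff = 15, pos = 5, neg = 10, p = 0.301758, fail to reject H0.


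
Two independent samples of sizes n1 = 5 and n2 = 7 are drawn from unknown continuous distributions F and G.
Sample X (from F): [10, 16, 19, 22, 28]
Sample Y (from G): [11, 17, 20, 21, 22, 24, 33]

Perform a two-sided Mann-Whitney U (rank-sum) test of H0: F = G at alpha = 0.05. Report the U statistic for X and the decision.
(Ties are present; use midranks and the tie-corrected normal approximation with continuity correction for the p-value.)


Step 1: Combine and sort all 12 observations; assign midranks.
sorted (value, group): (10,X), (11,Y), (16,X), (17,Y), (19,X), (20,Y), (21,Y), (22,X), (22,Y), (24,Y), (28,X), (33,Y)
ranks: 10->1, 11->2, 16->3, 17->4, 19->5, 20->6, 21->7, 22->8.5, 22->8.5, 24->10, 28->11, 33->12
Step 2: Rank sum for X: R1 = 1 + 3 + 5 + 8.5 + 11 = 28.5.
Step 3: U_X = R1 - n1(n1+1)/2 = 28.5 - 5*6/2 = 28.5 - 15 = 13.5.
       U_Y = n1*n2 - U_X = 35 - 13.5 = 21.5.
Step 4: Ties are present, so use the tie-corrected normal approximation (with continuity correction) for the p-value.
Step 5: p-value = 0.569088; compare to alpha = 0.05. fail to reject H0.

U_X = 13.5, p = 0.569088, fail to reject H0 at alpha = 0.05.


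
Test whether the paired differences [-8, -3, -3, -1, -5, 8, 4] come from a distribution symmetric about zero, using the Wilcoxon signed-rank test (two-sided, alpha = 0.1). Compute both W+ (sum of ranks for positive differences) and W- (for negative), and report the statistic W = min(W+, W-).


Step 1: Drop any zero differences (none here) and take |d_i|.
|d| = [8, 3, 3, 1, 5, 8, 4]
Step 2: Midrank |d_i| (ties get averaged ranks).
ranks: |8|->6.5, |3|->2.5, |3|->2.5, |1|->1, |5|->5, |8|->6.5, |4|->4
Step 3: Attach original signs; sum ranks with positive sign and with negative sign.
W+ = 6.5 + 4 = 10.5
W- = 6.5 + 2.5 + 2.5 + 1 + 5 = 17.5
(Check: W+ + W- = 28 should equal n(n+1)/2 = 28.)
Step 4: Test statistic W = min(W+, W-) = 10.5.
Step 5: Ties in |d|, so use the tie-corrected normal approximation.
        E[W] = n(n+1)/4 = 7*8/4 = 14.
        Tie groups: |d|=3 (t=2), |d|=8 (t=2); sum(t^3 - t) = 12.
        Var[W] = n(n+1)(2n+1)/24 - sum(t^3-t)/48 = 840/24 - 12/48 = 34.75.
        z = (W - E[W]) / sqrt(Var[W]) = (10.5 - 14) / 5.8949 = -0.5937.
        Two-sided p = 2*Phi(z) = 0.552691.
Step 6: alpha = 0.1. fail to reject H0.

W+ = 10.5, W- = 17.5, W = min = 10.5, p = 0.552691, fail to reject H0.


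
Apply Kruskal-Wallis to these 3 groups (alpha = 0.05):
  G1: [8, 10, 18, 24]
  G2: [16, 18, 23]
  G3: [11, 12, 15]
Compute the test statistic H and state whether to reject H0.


Step 1: Combine all N = 10 observations and assign midranks.
sorted (value, group, rank): (8,G1,1), (10,G1,2), (11,G3,3), (12,G3,4), (15,G3,5), (16,G2,6), (18,G1,7.5), (18,G2,7.5), (23,G2,9), (24,G1,10)
Step 2: Sum ranks within each group.
R_1 = 20.5 (n_1 = 4)
R_2 = 22.5 (n_2 = 3)
R_3 = 12 (n_3 = 3)
Step 3: H = 12/(N(N+1)) * sum(R_i^2/n_i) - 3(N+1)
     = 12/(10*11) * (20.5^2/4 + 22.5^2/3 + 12^2/3) - 3*11
     = 0.109091 * 321.812 - 33
     = 2.106818.
Step 4: Ties present; correction factor C = 1 - 6/(10^3 - 10) = 0.993939. Corrected H = 2.106818 / 0.993939 = 2.119665.
Step 5: Under H0, H ~ chi^2(2); p-value = 0.346514.
Step 6: alpha = 0.05. fail to reject H0.

H = 2.1197, df = 2, p = 0.346514, fail to reject H0.


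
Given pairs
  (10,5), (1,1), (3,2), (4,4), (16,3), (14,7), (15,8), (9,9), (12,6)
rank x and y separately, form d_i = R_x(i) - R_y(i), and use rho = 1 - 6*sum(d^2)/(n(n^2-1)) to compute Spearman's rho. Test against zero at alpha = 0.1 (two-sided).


Step 1: Rank x and y separately (midranks; no ties here).
rank(x): 10->5, 1->1, 3->2, 4->3, 16->9, 14->7, 15->8, 9->4, 12->6
rank(y): 5->5, 1->1, 2->2, 4->4, 3->3, 7->7, 8->8, 9->9, 6->6
Step 2: d_i = R_x(i) - R_y(i); compute d_i^2.
  (5-5)^2=0, (1-1)^2=0, (2-2)^2=0, (3-4)^2=1, (9-3)^2=36, (7-7)^2=0, (8-8)^2=0, (4-9)^2=25, (6-6)^2=0
sum(d^2) = 62.
Step 3: rho = 1 - 6*62 / (9*(9^2 - 1)) = 1 - 372/720 = 0.483333.
Step 4: Under H0, t = rho * sqrt((n-2)/(1-rho^2)) = 1.4607 ~ t(7).
Step 5: Two-sided p-value from the t-distribution with 7 df = 0.187470.
Step 6: alpha = 0.1. fail to reject H0.

rho = 0.4833, p = 0.187470, fail to reject H0 at alpha = 0.1.


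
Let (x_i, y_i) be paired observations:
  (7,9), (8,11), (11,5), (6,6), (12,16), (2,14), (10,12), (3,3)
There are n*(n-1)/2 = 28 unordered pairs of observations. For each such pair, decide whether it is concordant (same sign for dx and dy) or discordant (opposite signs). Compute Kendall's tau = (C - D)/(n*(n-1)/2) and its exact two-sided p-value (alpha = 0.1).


Step 1: Enumerate the 28 unordered pairs (i,j) with i<j and classify each by sign(x_j-x_i) * sign(y_j-y_i).
  (1,2):dx=+1,dy=+2->C; (1,3):dx=+4,dy=-4->D; (1,4):dx=-1,dy=-3->C; (1,5):dx=+5,dy=+7->C
  (1,6):dx=-5,dy=+5->D; (1,7):dx=+3,dy=+3->C; (1,8):dx=-4,dy=-6->C; (2,3):dx=+3,dy=-6->D
  (2,4):dx=-2,dy=-5->C; (2,5):dx=+4,dy=+5->C; (2,6):dx=-6,dy=+3->D; (2,7):dx=+2,dy=+1->C
  (2,8):dx=-5,dy=-8->C; (3,4):dx=-5,dy=+1->D; (3,5):dx=+1,dy=+11->C; (3,6):dx=-9,dy=+9->D
  (3,7):dx=-1,dy=+7->D; (3,8):dx=-8,dy=-2->C; (4,5):dx=+6,dy=+10->C; (4,6):dx=-4,dy=+8->D
  (4,7):dx=+4,dy=+6->C; (4,8):dx=-3,dy=-3->C; (5,6):dx=-10,dy=-2->C; (5,7):dx=-2,dy=-4->C
  (5,8):dx=-9,dy=-13->C; (6,7):dx=+8,dy=-2->D; (6,8):dx=+1,dy=-11->D; (7,8):dx=-7,dy=-9->C
Step 2: C = 18, D = 10, total pairs = 28.
Step 3: tau = (C - D)/(n(n-1)/2) = (18 - 10)/28 = 0.285714.
Step 4: Exact two-sided p-value (enumerate n! = 40320 permutations of y under H0): p = 0.398760.
Step 5: alpha = 0.1. fail to reject H0.

tau_b = 0.2857 (C=18, D=10), p = 0.398760, fail to reject H0.


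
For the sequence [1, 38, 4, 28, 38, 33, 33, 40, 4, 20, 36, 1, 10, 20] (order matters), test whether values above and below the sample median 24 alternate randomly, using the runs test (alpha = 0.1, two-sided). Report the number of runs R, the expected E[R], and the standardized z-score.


Step 1: Compute median = 24; label A = above, B = below.
Labels in order: BABAAAAABBABBB  (n_A = 7, n_B = 7)
Step 2: Count runs R = 7.
Step 3: Under H0 (random ordering), E[R] = 2*n_A*n_B/(n_A+n_B) + 1 = 2*7*7/14 + 1 = 8.0000.
        Var[R] = 2*n_A*n_B*(2*n_A*n_B - n_A - n_B) / ((n_A+n_B)^2 * (n_A+n_B-1)) = 8232/2548 = 3.2308.
        SD[R] = 1.7974.
Step 4: Continuity-corrected z = (R + 0.5 - E[R]) / SD[R] = (7 + 0.5 - 8.0000) / 1.7974 = -0.2782.
Step 5: Two-sided p-value via normal approximation = 2*(1 - Phi(|z|)) = 0.780879.
Step 6: alpha = 0.1. fail to reject H0.

R = 7, z = -0.2782, p = 0.780879, fail to reject H0.


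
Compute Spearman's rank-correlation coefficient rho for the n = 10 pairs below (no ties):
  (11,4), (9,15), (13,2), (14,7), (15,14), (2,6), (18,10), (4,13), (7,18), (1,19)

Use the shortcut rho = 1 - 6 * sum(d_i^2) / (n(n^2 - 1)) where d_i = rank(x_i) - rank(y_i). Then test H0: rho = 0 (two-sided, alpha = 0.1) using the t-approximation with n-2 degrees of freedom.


Step 1: Rank x and y separately (midranks; no ties here).
rank(x): 11->6, 9->5, 13->7, 14->8, 15->9, 2->2, 18->10, 4->3, 7->4, 1->1
rank(y): 4->2, 15->8, 2->1, 7->4, 14->7, 6->3, 10->5, 13->6, 18->9, 19->10
Step 2: d_i = R_x(i) - R_y(i); compute d_i^2.
  (6-2)^2=16, (5-8)^2=9, (7-1)^2=36, (8-4)^2=16, (9-7)^2=4, (2-3)^2=1, (10-5)^2=25, (3-6)^2=9, (4-9)^2=25, (1-10)^2=81
sum(d^2) = 222.
Step 3: rho = 1 - 6*222 / (10*(10^2 - 1)) = 1 - 1332/990 = -0.345455.
Step 4: Under H0, t = rho * sqrt((n-2)/(1-rho^2)) = -1.0412 ~ t(8).
Step 5: Two-sided p-value from the t-distribution with 8 df = 0.328227.
Step 6: alpha = 0.1. fail to reject H0.

rho = -0.3455, p = 0.328227, fail to reject H0 at alpha = 0.1.


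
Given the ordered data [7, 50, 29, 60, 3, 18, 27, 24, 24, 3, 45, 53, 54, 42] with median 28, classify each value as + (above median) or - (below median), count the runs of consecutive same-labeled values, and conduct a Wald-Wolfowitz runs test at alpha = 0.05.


Step 1: Compute median = 28; label A = above, B = below.
Labels in order: BAAABBBBBBAAAA  (n_A = 7, n_B = 7)
Step 2: Count runs R = 4.
Step 3: Under H0 (random ordering), E[R] = 2*n_A*n_B/(n_A+n_B) + 1 = 2*7*7/14 + 1 = 8.0000.
        Var[R] = 2*n_A*n_B*(2*n_A*n_B - n_A - n_B) / ((n_A+n_B)^2 * (n_A+n_B-1)) = 8232/2548 = 3.2308.
        SD[R] = 1.7974.
Step 4: Continuity-corrected z = (R + 0.5 - E[R]) / SD[R] = (4 + 0.5 - 8.0000) / 1.7974 = -1.9472.
Step 5: Two-sided p-value via normal approximation = 2*(1 - Phi(|z|)) = 0.051508.
Step 6: alpha = 0.05. fail to reject H0.

R = 4, z = -1.9472, p = 0.051508, fail to reject H0.


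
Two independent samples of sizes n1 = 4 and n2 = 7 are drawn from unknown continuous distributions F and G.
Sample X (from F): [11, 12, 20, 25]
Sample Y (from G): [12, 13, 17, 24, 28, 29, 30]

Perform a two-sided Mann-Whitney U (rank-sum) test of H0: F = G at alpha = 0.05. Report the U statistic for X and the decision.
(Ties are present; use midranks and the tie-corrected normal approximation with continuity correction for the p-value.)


Step 1: Combine and sort all 11 observations; assign midranks.
sorted (value, group): (11,X), (12,X), (12,Y), (13,Y), (17,Y), (20,X), (24,Y), (25,X), (28,Y), (29,Y), (30,Y)
ranks: 11->1, 12->2.5, 12->2.5, 13->4, 17->5, 20->6, 24->7, 25->8, 28->9, 29->10, 30->11
Step 2: Rank sum for X: R1 = 1 + 2.5 + 6 + 8 = 17.5.
Step 3: U_X = R1 - n1(n1+1)/2 = 17.5 - 4*5/2 = 17.5 - 10 = 7.5.
       U_Y = n1*n2 - U_X = 28 - 7.5 = 20.5.
Step 4: Ties are present, so use the tie-corrected normal approximation (with continuity correction) for the p-value.
Step 5: p-value = 0.255756; compare to alpha = 0.05. fail to reject H0.

U_X = 7.5, p = 0.255756, fail to reject H0 at alpha = 0.05.


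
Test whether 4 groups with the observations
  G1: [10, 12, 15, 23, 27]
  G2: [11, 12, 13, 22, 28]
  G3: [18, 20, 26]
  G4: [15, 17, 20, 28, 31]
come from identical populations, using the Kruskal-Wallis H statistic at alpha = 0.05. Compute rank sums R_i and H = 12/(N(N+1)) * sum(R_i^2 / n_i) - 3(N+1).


Step 1: Combine all N = 18 observations and assign midranks.
sorted (value, group, rank): (10,G1,1), (11,G2,2), (12,G1,3.5), (12,G2,3.5), (13,G2,5), (15,G1,6.5), (15,G4,6.5), (17,G4,8), (18,G3,9), (20,G3,10.5), (20,G4,10.5), (22,G2,12), (23,G1,13), (26,G3,14), (27,G1,15), (28,G2,16.5), (28,G4,16.5), (31,G4,18)
Step 2: Sum ranks within each group.
R_1 = 39 (n_1 = 5)
R_2 = 39 (n_2 = 5)
R_3 = 33.5 (n_3 = 3)
R_4 = 59.5 (n_4 = 5)
Step 3: H = 12/(N(N+1)) * sum(R_i^2/n_i) - 3(N+1)
     = 12/(18*19) * (39^2/5 + 39^2/5 + 33.5^2/3 + 59.5^2/5) - 3*19
     = 0.035088 * 1690.53 - 57
     = 2.316959.
Step 4: Ties present; correction factor C = 1 - 24/(18^3 - 18) = 0.995872. Corrected H = 2.316959 / 0.995872 = 2.326563.
Step 5: Under H0, H ~ chi^2(3); p-value = 0.507451.
Step 6: alpha = 0.05. fail to reject H0.

H = 2.3266, df = 3, p = 0.507451, fail to reject H0.


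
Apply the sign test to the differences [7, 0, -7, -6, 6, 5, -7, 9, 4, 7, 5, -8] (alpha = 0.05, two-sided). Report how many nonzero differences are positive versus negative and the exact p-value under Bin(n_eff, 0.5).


Step 1: Discard zero differences. Original n = 12; n_eff = number of nonzero differences = 11.
Nonzero differences (with sign): +7, -7, -6, +6, +5, -7, +9, +4, +7, +5, -8
Step 2: Count signs: positive = 7, negative = 4.
Step 3: Under H0: P(positive) = 0.5, so the number of positives S ~ Bin(11, 0.5).
Step 4: Two-sided exact p-value = sum of Bin(11,0.5) probabilities at or below the observed probability = 0.548828.
Step 5: alpha = 0.05. fail to reject H0.

n_eff = 11, pos = 7, neg = 4, p = 0.548828, fail to reject H0.


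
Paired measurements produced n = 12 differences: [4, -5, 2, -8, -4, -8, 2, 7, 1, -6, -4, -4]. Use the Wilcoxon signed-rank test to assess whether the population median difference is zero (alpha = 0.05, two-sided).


Step 1: Drop any zero differences (none here) and take |d_i|.
|d| = [4, 5, 2, 8, 4, 8, 2, 7, 1, 6, 4, 4]
Step 2: Midrank |d_i| (ties get averaged ranks).
ranks: |4|->5.5, |5|->8, |2|->2.5, |8|->11.5, |4|->5.5, |8|->11.5, |2|->2.5, |7|->10, |1|->1, |6|->9, |4|->5.5, |4|->5.5
Step 3: Attach original signs; sum ranks with positive sign and with negative sign.
W+ = 5.5 + 2.5 + 2.5 + 10 + 1 = 21.5
W- = 8 + 11.5 + 5.5 + 11.5 + 9 + 5.5 + 5.5 = 56.5
(Check: W+ + W- = 78 should equal n(n+1)/2 = 78.)
Step 4: Test statistic W = min(W+, W-) = 21.5.
Step 5: Ties in |d|, so use the tie-corrected normal approximation.
        E[W] = n(n+1)/4 = 12*13/4 = 39.
        Tie groups: |d|=2 (t=2), |d|=4 (t=4), |d|=8 (t=2); sum(t^3 - t) = 72.
        Var[W] = n(n+1)(2n+1)/24 - sum(t^3-t)/48 = 3900/24 - 72/48 = 161.
        z = (W - E[W]) / sqrt(Var[W]) = (21.5 - 39) / 12.6886 = -1.3792.
        Two-sided p = 2*Phi(z) = 0.167835.
Step 6: alpha = 0.05. fail to reject H0.

W+ = 21.5, W- = 56.5, W = min = 21.5, p = 0.167835, fail to reject H0.
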